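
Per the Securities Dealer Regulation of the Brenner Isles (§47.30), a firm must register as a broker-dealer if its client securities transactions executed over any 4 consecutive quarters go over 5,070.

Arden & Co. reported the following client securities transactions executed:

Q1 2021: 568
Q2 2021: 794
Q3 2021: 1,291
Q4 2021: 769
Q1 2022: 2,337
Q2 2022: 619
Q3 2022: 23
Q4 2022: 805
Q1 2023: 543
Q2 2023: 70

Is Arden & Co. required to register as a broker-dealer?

Yes

Q1 2021–Q4 2021: 568 + 794 + 1,291 + 769 = 3,422 (under)
Q2 2021–Q1 2022: 794 + 1,291 + 769 + 2,337 = 5,191 (over)
Q3 2021–Q2 2022: 1,291 + 769 + 2,337 + 619 = 5,016 (under)
Q4 2021–Q3 2022: 769 + 2,337 + 619 + 23 = 3,748 (under)
Q1 2022–Q4 2022: 2,337 + 619 + 23 + 805 = 3,784 (under)
Q2 2022–Q1 2023: 619 + 23 + 805 + 543 = 1,990 (under)
Q3 2022–Q2 2023: 23 + 805 + 543 + 70 = 1,441 (under)
At least one window exceeds 5,070.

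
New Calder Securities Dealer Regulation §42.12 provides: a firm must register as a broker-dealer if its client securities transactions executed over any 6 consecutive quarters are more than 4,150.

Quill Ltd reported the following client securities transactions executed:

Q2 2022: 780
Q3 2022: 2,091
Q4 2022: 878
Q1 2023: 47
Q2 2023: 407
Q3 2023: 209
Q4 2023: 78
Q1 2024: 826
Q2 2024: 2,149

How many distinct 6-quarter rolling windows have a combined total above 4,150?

Q2 2022–Q3 2023: 780 + 2,091 + 878 + 47 + 407 + 209 = 4,412 (over)
Q3 2022–Q4 2023: 2,091 + 878 + 47 + 407 + 209 + 78 = 3,710 (under)
Q4 2022–Q1 2024: 878 + 47 + 407 + 209 + 78 + 826 = 2,445 (under)
Q1 2023–Q2 2024: 47 + 407 + 209 + 78 + 826 + 2,149 = 3,716 (under)
1 window exceeds the threshold.

1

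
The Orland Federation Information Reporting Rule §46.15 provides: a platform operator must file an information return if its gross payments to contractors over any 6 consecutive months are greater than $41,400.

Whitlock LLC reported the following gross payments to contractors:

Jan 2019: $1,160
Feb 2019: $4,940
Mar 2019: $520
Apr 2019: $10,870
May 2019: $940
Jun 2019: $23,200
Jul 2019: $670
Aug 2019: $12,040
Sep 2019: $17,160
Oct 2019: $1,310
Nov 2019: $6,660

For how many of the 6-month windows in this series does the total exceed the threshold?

Jan 2019–Jun 2019: $1,160 + $4,940 + $520 + $10,870 + $940 + $23,200 = $41,630 (over)
Feb 2019–Jul 2019: $4,940 + $520 + $10,870 + $940 + $23,200 + $670 = $41,140 (under)
Mar 2019–Aug 2019: $520 + $10,870 + $940 + $23,200 + $670 + $12,040 = $48,240 (over)
Apr 2019–Sep 2019: $10,870 + $940 + $23,200 + $670 + $12,040 + $17,160 = $64,880 (over)
May 2019–Oct 2019: $940 + $23,200 + $670 + $12,040 + $17,160 + $1,310 = $55,320 (over)
Jun 2019–Nov 2019: $23,200 + $670 + $12,040 + $17,160 + $1,310 + $6,660 = $61,040 (over)
5 windows exceed the threshold.

5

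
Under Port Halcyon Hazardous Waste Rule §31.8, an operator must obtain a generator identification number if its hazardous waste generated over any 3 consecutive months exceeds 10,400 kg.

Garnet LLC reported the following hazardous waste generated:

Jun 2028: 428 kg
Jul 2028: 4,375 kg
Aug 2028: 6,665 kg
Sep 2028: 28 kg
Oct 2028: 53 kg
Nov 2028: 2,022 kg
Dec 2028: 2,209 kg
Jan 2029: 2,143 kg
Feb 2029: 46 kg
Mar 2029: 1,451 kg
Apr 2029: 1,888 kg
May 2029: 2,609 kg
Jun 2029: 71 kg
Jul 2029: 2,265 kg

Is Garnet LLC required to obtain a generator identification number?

Jun 2028–Aug 2028: 428 kg + 4,375 kg + 6,665 kg = 11,468 kg (over)
Jul 2028–Sep 2028: 4,375 kg + 6,665 kg + 28 kg = 11,068 kg (over)
Aug 2028–Oct 2028: 6,665 kg + 28 kg + 53 kg = 6,746 kg (under)
Sep 2028–Nov 2028: 28 kg + 53 kg + 2,022 kg = 2,103 kg (under)
Oct 2028–Dec 2028: 53 kg + 2,022 kg + 2,209 kg = 4,284 kg (under)
Nov 2028–Jan 2029: 2,022 kg + 2,209 kg + 2,143 kg = 6,374 kg (under)
Dec 2028–Feb 2029: 2,209 kg + 2,143 kg + 46 kg = 4,398 kg (under)
Jan 2029–Mar 2029: 2,143 kg + 46 kg + 1,451 kg = 3,640 kg (under)
Feb 2029–Apr 2029: 46 kg + 1,451 kg + 1,888 kg = 3,385 kg (under)
Mar 2029–May 2029: 1,451 kg + 1,888 kg + 2,609 kg = 5,948 kg (under)
Apr 2029–Jun 2029: 1,888 kg + 2,609 kg + 71 kg = 4,568 kg (under)
May 2029–Jul 2029: 2,609 kg + 71 kg + 2,265 kg = 4,945 kg (under)
At least one window exceeds 10,400 kg.

Yes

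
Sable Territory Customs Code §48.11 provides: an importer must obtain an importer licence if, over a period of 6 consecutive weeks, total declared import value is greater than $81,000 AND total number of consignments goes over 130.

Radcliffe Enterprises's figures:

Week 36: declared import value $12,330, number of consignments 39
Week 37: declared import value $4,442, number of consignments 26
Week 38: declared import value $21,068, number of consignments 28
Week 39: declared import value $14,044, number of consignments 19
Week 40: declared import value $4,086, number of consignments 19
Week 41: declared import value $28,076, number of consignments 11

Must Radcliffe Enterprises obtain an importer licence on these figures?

Total declared import value: $12,330 + $4,442 + $21,068 + $14,044 + $4,086 + $28,076 = $84,046 (> $81,000).
Total number of consignments: 39 + 26 + 28 + 19 + 19 + 11 = 142 (> 130).
The test is 'and': both thresholds are exceeded.

Yes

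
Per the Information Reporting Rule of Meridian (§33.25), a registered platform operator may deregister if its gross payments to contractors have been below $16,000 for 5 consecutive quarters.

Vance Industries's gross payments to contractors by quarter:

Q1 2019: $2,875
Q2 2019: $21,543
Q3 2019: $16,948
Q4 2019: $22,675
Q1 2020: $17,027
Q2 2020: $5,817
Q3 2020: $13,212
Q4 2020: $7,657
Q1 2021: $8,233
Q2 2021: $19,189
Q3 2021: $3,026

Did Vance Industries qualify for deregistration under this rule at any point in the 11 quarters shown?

No

Quarters below $16,000: Q1 2019, Q2 2020, Q3 2020, Q4 2020, Q1 2021, Q3 2021.
Longest run of consecutive quarters below the threshold: 4.
4 < 5, so Vance Industries never became eligible.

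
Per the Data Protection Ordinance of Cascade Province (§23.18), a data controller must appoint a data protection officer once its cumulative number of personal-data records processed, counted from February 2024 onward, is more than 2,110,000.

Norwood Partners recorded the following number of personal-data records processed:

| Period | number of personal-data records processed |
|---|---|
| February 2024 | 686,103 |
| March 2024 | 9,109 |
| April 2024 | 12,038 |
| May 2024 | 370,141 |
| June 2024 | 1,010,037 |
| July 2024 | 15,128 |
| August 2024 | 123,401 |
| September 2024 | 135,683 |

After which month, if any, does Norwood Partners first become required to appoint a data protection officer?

Through February 2024: 686,103
Through March 2024: 695,212
Through April 2024: 707,250
Through May 2024: 1,077,391
Through June 2024: 2,087,428
Through July 2024: 2,102,556
Through August 2024: 2,225,957 ← exceeds threshold

August 2024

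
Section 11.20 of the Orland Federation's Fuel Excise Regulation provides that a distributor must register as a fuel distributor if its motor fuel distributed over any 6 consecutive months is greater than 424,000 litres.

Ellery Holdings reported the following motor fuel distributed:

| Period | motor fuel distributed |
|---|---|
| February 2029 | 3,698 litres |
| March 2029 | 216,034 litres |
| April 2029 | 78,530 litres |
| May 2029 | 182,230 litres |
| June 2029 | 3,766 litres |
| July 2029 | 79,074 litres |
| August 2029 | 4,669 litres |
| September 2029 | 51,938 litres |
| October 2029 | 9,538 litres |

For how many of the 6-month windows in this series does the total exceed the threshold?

February 2029–July 2029: 3,698 litres + 216,034 litres + 78,530 litres + 182,230 litres + 3,766 litres + 79,074 litres = 563,332 litres (over)
March 2029–August 2029: 216,034 litres + 78,530 litres + 182,230 litres + 3,766 litres + 79,074 litres + 4,669 litres = 564,303 litres (over)
April 2029–September 2029: 78,530 litres + 182,230 litres + 3,766 litres + 79,074 litres + 4,669 litres + 51,938 litres = 400,207 litres (under)
May 2029–October 2029: 182,230 litres + 3,766 litres + 79,074 litres + 4,669 litres + 51,938 litres + 9,538 litres = 331,215 litres (under)
2 windows exceed the threshold.

2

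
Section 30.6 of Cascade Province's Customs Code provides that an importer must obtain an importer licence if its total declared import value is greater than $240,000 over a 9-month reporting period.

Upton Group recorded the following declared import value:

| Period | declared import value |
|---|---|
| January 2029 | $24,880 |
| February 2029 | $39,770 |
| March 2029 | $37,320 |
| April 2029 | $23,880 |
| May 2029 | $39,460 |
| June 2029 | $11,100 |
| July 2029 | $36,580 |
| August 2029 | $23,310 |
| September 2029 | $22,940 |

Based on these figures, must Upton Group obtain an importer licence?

Total declared import value: $24,880 + $39,770 + $37,320 + $23,880 + $39,460 + $11,100 + $36,580 + $23,310 + $22,940 = $259,240.
$259,240 > $240,000, so the threshold is exceeded.

Yes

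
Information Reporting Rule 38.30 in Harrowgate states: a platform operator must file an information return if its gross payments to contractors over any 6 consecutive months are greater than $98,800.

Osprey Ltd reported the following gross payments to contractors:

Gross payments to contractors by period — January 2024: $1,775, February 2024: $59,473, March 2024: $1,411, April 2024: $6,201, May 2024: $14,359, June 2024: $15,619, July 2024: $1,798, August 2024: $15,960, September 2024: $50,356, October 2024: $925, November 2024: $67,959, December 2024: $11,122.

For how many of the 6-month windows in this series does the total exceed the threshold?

6

January 2024–June 2024: $1,775 + $59,473 + $1,411 + $6,201 + $14,359 + $15,619 = $98,838 (over)
February 2024–July 2024: $59,473 + $1,411 + $6,201 + $14,359 + $15,619 + $1,798 = $98,861 (over)
March 2024–August 2024: $1,411 + $6,201 + $14,359 + $15,619 + $1,798 + $15,960 = $55,348 (under)
April 2024–September 2024: $6,201 + $14,359 + $15,619 + $1,798 + $15,960 + $50,356 = $104,293 (over)
May 2024–October 2024: $14,359 + $15,619 + $1,798 + $15,960 + $50,356 + $925 = $99,017 (over)
June 2024–November 2024: $15,619 + $1,798 + $15,960 + $50,356 + $925 + $67,959 = $152,617 (over)
July 2024–December 2024: $1,798 + $15,960 + $50,356 + $925 + $67,959 + $11,122 = $148,120 (over)
6 windows exceed the threshold.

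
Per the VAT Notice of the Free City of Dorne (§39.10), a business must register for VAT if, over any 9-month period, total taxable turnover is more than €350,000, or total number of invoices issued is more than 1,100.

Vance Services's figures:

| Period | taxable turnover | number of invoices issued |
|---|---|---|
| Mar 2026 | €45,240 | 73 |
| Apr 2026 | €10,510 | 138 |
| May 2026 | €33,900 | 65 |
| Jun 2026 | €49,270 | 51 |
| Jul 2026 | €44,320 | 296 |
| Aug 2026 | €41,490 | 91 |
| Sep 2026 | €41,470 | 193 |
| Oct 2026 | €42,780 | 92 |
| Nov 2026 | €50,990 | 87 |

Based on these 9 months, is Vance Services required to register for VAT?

Total taxable turnover: €45,240 + €10,510 + €33,900 + €49,270 + €44,320 + €41,490 + €41,470 + €42,780 + €50,990 = €359,970 (> €350,000).
Total number of invoices issued: 73 + 138 + 65 + 51 + 296 + 91 + 193 + 92 + 87 = 1,086 (≤ 1,100).
The test is 'or': at least one threshold is exceeded.

Yes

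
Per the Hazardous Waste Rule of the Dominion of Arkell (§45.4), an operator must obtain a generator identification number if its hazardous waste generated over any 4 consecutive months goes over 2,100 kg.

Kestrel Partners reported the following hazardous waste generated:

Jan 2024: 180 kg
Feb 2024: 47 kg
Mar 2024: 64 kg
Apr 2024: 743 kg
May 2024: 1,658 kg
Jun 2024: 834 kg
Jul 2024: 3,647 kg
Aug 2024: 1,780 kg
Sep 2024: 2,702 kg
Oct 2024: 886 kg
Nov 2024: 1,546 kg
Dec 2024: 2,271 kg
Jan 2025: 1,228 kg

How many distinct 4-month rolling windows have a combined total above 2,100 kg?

9

Jan 2024–Apr 2024: 180 kg + 47 kg + 64 kg + 743 kg = 1,034 kg (under)
Feb 2024–May 2024: 47 kg + 64 kg + 743 kg + 1,658 kg = 2,512 kg (over)
Mar 2024–Jun 2024: 64 kg + 743 kg + 1,658 kg + 834 kg = 3,299 kg (over)
Apr 2024–Jul 2024: 743 kg + 1,658 kg + 834 kg + 3,647 kg = 6,882 kg (over)
May 2024–Aug 2024: 1,658 kg + 834 kg + 3,647 kg + 1,780 kg = 7,919 kg (over)
Jun 2024–Sep 2024: 834 kg + 3,647 kg + 1,780 kg + 2,702 kg = 8,963 kg (over)
Jul 2024–Oct 2024: 3,647 kg + 1,780 kg + 2,702 kg + 886 kg = 9,015 kg (over)
Aug 2024–Nov 2024: 1,780 kg + 2,702 kg + 886 kg + 1,546 kg = 6,914 kg (over)
Sep 2024–Dec 2024: 2,702 kg + 886 kg + 1,546 kg + 2,271 kg = 7,405 kg (over)
Oct 2024–Jan 2025: 886 kg + 1,546 kg + 2,271 kg + 1,228 kg = 5,931 kg (over)
9 windows exceed the threshold.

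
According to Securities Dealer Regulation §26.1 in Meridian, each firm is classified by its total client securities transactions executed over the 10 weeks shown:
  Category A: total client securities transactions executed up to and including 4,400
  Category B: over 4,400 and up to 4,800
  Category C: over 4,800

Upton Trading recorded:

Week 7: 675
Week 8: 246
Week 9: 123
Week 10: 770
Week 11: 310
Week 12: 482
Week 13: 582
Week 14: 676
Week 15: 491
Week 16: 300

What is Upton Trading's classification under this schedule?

Total client securities transactions executed: 675 + 246 + 123 + 770 + 310 + 482 + 582 + 676 + 491 + 300 = 4,655.
4,400 < 4,655 ≤ 4,800, so Category B applies.

Category B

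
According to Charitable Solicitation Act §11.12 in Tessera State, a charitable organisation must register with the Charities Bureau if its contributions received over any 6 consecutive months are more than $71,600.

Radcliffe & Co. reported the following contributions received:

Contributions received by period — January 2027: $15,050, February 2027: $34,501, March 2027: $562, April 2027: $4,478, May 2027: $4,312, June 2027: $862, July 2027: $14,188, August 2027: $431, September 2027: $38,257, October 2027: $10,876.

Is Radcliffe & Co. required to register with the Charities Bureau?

No

January 2027–June 2027: $15,050 + $34,501 + $562 + $4,478 + $4,312 + $862 = $59,765 (under)
February 2027–July 2027: $34,501 + $562 + $4,478 + $4,312 + $862 + $14,188 = $58,903 (under)
March 2027–August 2027: $562 + $4,478 + $4,312 + $862 + $14,188 + $431 = $24,833 (under)
April 2027–September 2027: $4,478 + $4,312 + $862 + $14,188 + $431 + $38,257 = $62,528 (under)
May 2027–October 2027: $4,312 + $862 + $14,188 + $431 + $38,257 + $10,876 = $68,926 (under)
No window exceeds $71,600.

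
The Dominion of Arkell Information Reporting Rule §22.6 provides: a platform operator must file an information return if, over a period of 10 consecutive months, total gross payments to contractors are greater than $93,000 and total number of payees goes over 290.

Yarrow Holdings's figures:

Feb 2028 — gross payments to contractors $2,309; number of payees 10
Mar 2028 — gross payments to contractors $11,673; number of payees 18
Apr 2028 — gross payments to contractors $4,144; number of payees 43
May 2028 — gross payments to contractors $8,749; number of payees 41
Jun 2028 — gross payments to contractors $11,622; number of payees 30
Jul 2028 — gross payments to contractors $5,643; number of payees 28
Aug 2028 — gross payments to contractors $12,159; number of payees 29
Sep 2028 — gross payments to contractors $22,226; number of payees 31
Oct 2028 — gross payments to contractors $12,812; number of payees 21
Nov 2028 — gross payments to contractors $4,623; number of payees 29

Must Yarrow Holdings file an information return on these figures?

Total gross payments to contractors: $2,309 + $11,673 + $4,144 + $8,749 + $11,622 + $5,643 + $12,159 + $22,226 + $12,812 + $4,623 = $95,960 (> $93,000).
Total number of payees: 10 + 18 + 43 + 41 + 30 + 28 + 29 + 31 + 21 + 29 = 280 (≤ 290).
The test is 'and': the rule requires both, and at least one is not exceeded.

No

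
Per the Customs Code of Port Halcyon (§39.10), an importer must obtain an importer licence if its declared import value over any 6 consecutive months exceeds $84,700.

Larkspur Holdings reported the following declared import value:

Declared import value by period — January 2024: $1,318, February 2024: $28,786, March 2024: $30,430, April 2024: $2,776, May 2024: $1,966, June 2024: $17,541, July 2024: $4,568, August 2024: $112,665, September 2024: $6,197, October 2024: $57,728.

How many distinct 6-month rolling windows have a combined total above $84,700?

4

January 2024–June 2024: $1,318 + $28,786 + $30,430 + $2,776 + $1,966 + $17,541 = $82,817 (under)
February 2024–July 2024: $28,786 + $30,430 + $2,776 + $1,966 + $17,541 + $4,568 = $86,067 (over)
March 2024–August 2024: $30,430 + $2,776 + $1,966 + $17,541 + $4,568 + $112,665 = $169,946 (over)
April 2024–September 2024: $2,776 + $1,966 + $17,541 + $4,568 + $112,665 + $6,197 = $145,713 (over)
May 2024–October 2024: $1,966 + $17,541 + $4,568 + $112,665 + $6,197 + $57,728 = $200,665 (over)
4 windows exceed the threshold.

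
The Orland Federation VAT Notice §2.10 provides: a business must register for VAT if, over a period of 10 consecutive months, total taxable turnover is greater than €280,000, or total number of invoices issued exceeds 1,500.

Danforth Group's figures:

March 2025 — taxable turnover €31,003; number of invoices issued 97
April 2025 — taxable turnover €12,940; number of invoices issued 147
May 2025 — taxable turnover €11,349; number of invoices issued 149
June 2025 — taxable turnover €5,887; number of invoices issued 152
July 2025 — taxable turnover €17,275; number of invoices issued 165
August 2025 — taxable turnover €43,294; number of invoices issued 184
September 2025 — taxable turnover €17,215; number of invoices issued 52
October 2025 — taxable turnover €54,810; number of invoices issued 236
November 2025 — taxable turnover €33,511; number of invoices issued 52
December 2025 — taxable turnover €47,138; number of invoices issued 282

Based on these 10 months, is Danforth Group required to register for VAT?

Yes

Total taxable turnover: €31,003 + €12,940 + €11,349 + €5,887 + €17,275 + €43,294 + €17,215 + €54,810 + €33,511 + €47,138 = €274,422 (≤ €280,000).
Total number of invoices issued: 97 + 147 + 149 + 152 + 165 + 184 + 52 + 236 + 52 + 282 = 1,516 (> 1,500).
The test is 'or': at least one threshold is exceeded.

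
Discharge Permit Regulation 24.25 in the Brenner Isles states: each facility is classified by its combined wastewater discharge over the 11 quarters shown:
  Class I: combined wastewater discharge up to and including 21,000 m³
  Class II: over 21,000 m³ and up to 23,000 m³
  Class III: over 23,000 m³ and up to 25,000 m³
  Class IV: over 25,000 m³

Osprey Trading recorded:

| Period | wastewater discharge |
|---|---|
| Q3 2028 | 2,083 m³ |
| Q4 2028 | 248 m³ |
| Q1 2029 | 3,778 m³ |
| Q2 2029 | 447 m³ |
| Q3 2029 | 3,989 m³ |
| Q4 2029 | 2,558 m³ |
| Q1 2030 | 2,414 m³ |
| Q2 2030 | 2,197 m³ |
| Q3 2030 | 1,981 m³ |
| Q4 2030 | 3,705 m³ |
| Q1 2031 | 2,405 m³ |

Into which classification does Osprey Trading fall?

Combined wastewater discharge: 2,083 m³ + 248 m³ + 3,778 m³ + 447 m³ + 3,989 m³ + 2,558 m³ + 2,414 m³ + 2,197 m³ + 1,981 m³ + 3,705 m³ + 2,405 m³ = 25,805 m³.
25,805 m³ > 25,000 m³, so Class IV applies.

Class IV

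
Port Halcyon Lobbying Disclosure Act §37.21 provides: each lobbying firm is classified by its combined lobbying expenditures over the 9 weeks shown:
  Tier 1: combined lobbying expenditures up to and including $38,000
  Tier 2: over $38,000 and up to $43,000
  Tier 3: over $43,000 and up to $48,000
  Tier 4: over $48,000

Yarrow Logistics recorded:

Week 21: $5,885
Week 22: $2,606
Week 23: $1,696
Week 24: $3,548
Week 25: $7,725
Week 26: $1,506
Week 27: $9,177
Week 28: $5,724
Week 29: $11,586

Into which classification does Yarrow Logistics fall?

Tier 4

Combined lobbying expenditures: $5,885 + $2,606 + $1,696 + $3,548 + $7,725 + $1,506 + $9,177 + $5,724 + $11,586 = $49,453.
$49,453 > $48,000, so Tier 4 applies.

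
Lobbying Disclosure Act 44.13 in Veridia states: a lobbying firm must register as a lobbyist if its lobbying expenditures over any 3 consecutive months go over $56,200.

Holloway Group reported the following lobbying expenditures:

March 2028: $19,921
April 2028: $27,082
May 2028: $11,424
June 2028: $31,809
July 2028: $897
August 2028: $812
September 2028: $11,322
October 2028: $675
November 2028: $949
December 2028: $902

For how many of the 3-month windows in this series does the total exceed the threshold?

2

March 2028–May 2028: $19,921 + $27,082 + $11,424 = $58,427 (over)
April 2028–June 2028: $27,082 + $11,424 + $31,809 = $70,315 (over)
May 2028–July 2028: $11,424 + $31,809 + $897 = $44,130 (under)
June 2028–August 2028: $31,809 + $897 + $812 = $33,518 (under)
July 2028–September 2028: $897 + $812 + $11,322 = $13,031 (under)
August 2028–October 2028: $812 + $11,322 + $675 = $12,809 (under)
September 2028–November 2028: $11,322 + $675 + $949 = $12,946 (under)
October 2028–December 2028: $675 + $949 + $902 = $2,526 (under)
2 windows exceed the threshold.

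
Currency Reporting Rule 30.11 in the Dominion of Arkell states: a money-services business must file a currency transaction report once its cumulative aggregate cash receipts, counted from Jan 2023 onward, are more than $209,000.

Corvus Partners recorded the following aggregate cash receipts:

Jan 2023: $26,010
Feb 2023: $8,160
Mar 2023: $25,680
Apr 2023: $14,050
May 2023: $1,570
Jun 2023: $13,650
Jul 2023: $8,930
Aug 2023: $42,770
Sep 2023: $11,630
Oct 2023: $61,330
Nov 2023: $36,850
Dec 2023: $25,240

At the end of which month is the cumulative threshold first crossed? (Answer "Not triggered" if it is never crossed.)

Oct 2023

Through Jan 2023: $26,010
Through Feb 2023: $34,170
Through Mar 2023: $59,850
Through Apr 2023: $73,900
Through May 2023: $75,470
Through Jun 2023: $89,120
Through Jul 2023: $98,050
Through Aug 2023: $140,820
Through Sep 2023: $152,450
Through Oct 2023: $213,780 ← exceeds threshold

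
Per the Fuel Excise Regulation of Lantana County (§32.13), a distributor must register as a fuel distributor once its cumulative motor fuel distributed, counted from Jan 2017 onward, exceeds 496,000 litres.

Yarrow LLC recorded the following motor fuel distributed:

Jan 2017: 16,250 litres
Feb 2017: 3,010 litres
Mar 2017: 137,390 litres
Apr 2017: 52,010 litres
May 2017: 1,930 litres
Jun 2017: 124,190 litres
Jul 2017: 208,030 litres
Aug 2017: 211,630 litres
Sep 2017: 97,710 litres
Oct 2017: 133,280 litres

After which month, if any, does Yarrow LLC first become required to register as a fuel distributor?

Jul 2017

Through Jan 2017: 16,250 litres
Through Feb 2017: 19,260 litres
Through Mar 2017: 156,650 litres
Through Apr 2017: 208,660 litres
Through May 2017: 210,590 litres
Through Jun 2017: 334,780 litres
Through Jul 2017: 542,810 litres ← exceeds threshold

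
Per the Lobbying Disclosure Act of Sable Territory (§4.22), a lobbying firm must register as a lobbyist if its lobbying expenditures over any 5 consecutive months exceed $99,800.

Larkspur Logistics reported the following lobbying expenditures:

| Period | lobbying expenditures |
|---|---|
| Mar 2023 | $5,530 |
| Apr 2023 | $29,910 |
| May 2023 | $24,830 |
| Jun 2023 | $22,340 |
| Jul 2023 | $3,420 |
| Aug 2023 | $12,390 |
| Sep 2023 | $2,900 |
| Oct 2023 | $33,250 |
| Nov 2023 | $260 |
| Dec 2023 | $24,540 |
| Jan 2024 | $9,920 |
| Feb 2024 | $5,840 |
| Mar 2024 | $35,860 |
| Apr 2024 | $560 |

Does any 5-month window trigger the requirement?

Mar 2023–Jul 2023: $5,530 + $29,910 + $24,830 + $22,340 + $3,420 = $86,030 (under)
Apr 2023–Aug 2023: $29,910 + $24,830 + $22,340 + $3,420 + $12,390 = $92,890 (under)
May 2023–Sep 2023: $24,830 + $22,340 + $3,420 + $12,390 + $2,900 = $65,880 (under)
Jun 2023–Oct 2023: $22,340 + $3,420 + $12,390 + $2,900 + $33,250 = $74,300 (under)
Jul 2023–Nov 2023: $3,420 + $12,390 + $2,900 + $33,250 + $260 = $52,220 (under)
Aug 2023–Dec 2023: $12,390 + $2,900 + $33,250 + $260 + $24,540 = $73,340 (under)
Sep 2023–Jan 2024: $2,900 + $33,250 + $260 + $24,540 + $9,920 = $70,870 (under)
Oct 2023–Feb 2024: $33,250 + $260 + $24,540 + $9,920 + $5,840 = $73,810 (under)
Nov 2023–Mar 2024: $260 + $24,540 + $9,920 + $5,840 + $35,860 = $76,420 (under)
Dec 2023–Apr 2024: $24,540 + $9,920 + $5,840 + $35,860 + $560 = $76,720 (under)
No window exceeds $99,800.

No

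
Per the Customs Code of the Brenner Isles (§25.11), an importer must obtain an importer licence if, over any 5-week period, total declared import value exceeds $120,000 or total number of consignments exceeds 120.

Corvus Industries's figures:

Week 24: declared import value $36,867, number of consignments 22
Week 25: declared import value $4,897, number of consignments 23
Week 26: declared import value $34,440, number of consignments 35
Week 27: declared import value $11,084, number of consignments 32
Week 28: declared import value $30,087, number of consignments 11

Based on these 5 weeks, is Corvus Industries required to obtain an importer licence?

Yes

Total declared import value: $36,867 + $4,897 + $34,440 + $11,084 + $30,087 = $117,375 (≤ $120,000).
Total number of consignments: 22 + 23 + 35 + 32 + 11 = 123 (> 120).
The test is 'or': at least one threshold is exceeded.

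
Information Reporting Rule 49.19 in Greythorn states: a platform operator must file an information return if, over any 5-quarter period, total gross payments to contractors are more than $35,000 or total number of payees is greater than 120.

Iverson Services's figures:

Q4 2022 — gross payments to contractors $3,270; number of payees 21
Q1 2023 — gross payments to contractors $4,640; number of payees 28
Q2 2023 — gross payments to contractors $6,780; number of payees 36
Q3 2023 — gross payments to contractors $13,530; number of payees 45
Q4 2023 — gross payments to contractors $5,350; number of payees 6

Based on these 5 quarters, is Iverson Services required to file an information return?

Total gross payments to contractors: $3,270 + $4,640 + $6,780 + $13,530 + $5,350 = $33,570 (≤ $35,000).
Total number of payees: 21 + 28 + 36 + 45 + 6 = 136 (> 120).
The test is 'or': at least one threshold is exceeded.

Yes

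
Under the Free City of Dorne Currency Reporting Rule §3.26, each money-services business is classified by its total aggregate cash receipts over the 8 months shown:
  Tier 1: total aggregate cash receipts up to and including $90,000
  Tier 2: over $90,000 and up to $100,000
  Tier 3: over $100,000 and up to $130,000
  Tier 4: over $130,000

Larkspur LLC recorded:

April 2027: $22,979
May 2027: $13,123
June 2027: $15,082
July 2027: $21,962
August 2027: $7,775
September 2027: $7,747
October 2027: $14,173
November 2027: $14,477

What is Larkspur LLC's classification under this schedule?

Tier 3

Total aggregate cash receipts: $22,979 + $13,123 + $15,082 + $21,962 + $7,775 + $7,747 + $14,173 + $14,477 = $117,318.
$100,000 < $117,318 ≤ $130,000, so Tier 3 applies.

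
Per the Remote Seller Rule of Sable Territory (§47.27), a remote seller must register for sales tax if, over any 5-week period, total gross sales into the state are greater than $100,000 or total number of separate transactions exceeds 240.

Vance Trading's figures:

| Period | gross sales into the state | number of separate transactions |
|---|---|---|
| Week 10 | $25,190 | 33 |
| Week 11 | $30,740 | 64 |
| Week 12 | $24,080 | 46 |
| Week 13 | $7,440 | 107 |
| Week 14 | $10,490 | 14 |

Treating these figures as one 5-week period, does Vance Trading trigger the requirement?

Total gross sales into the state: $25,190 + $30,740 + $24,080 + $7,440 + $10,490 = $97,940 (≤ $100,000).
Total number of separate transactions: 33 + 64 + 46 + 107 + 14 = 264 (> 240).
The test is 'or': at least one threshold is exceeded.

Yes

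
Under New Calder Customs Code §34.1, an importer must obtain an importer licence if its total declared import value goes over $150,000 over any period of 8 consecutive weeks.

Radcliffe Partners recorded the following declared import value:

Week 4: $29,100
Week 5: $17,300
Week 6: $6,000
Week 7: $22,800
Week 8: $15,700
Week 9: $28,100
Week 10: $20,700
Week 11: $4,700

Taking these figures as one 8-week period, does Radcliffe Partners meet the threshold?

Total declared import value: $29,100 + $17,300 + $6,000 + $22,800 + $15,700 + $28,100 + $20,700 + $4,700 = $144,400.
$144,400 ≤ $150,000, so the threshold is not exceeded.

No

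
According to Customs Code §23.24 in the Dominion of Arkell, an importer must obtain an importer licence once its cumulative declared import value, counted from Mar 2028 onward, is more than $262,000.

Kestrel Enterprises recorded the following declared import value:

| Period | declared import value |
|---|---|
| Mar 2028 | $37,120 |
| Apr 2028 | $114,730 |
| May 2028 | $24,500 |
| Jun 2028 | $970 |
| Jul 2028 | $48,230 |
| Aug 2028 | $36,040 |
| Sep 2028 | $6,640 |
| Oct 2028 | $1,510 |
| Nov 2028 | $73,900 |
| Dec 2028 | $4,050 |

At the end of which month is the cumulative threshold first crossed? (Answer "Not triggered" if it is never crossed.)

Sep 2028

Through Mar 2028: $37,120
Through Apr 2028: $151,850
Through May 2028: $176,350
Through Jun 2028: $177,320
Through Jul 2028: $225,550
Through Aug 2028: $261,590
Through Sep 2028: $268,230 ← exceeds threshold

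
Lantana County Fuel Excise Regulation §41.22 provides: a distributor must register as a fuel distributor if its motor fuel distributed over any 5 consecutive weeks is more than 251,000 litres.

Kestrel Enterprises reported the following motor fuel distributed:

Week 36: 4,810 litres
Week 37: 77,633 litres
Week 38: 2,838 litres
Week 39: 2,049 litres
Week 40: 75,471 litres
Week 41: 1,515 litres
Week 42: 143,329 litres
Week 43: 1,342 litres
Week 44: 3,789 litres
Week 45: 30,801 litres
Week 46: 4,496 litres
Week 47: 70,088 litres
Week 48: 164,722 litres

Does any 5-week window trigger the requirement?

Week 36–Week 40: 4,810 litres + 77,633 litres + 2,838 litres + 2,049 litres + 75,471 litres = 162,801 litres (under)
Week 37–Week 41: 77,633 litres + 2,838 litres + 2,049 litres + 75,471 litres + 1,515 litres = 159,506 litres (under)
Week 38–Week 42: 2,838 litres + 2,049 litres + 75,471 litres + 1,515 litres + 143,329 litres = 225,202 litres (under)
Week 39–Week 43: 2,049 litres + 75,471 litres + 1,515 litres + 143,329 litres + 1,342 litres = 223,706 litres (under)
Week 40–Week 44: 75,471 litres + 1,515 litres + 143,329 litres + 1,342 litres + 3,789 litres = 225,446 litres (under)
Week 41–Week 45: 1,515 litres + 143,329 litres + 1,342 litres + 3,789 litres + 30,801 litres = 180,776 litres (under)
Week 42–Week 46: 143,329 litres + 1,342 litres + 3,789 litres + 30,801 litres + 4,496 litres = 183,757 litres (under)
Week 43–Week 47: 1,342 litres + 3,789 litres + 30,801 litres + 4,496 litres + 70,088 litres = 110,516 litres (under)
Week 44–Week 48: 3,789 litres + 30,801 litres + 4,496 litres + 70,088 litres + 164,722 litres = 273,896 litres (over)
At least one window exceeds 251,000 litres.

Yes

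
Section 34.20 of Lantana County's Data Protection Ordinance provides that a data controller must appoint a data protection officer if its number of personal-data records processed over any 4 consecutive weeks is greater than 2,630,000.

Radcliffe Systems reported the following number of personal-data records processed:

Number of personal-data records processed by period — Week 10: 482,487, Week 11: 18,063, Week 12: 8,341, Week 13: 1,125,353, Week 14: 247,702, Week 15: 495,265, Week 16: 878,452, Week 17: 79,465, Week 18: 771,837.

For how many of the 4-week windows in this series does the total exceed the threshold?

Week 10–Week 13: 482,487 + 18,063 + 8,341 + 1,125,353 = 1,634,244 (under)
Week 11–Week 14: 18,063 + 8,341 + 1,125,353 + 247,702 = 1,399,459 (under)
Week 12–Week 15: 8,341 + 1,125,353 + 247,702 + 495,265 = 1,876,661 (under)
Week 13–Week 16: 1,125,353 + 247,702 + 495,265 + 878,452 = 2,746,772 (over)
Week 14–Week 17: 247,702 + 495,265 + 878,452 + 79,465 = 1,700,884 (under)
Week 15–Week 18: 495,265 + 878,452 + 79,465 + 771,837 = 2,225,019 (under)
1 window exceeds the threshold.

1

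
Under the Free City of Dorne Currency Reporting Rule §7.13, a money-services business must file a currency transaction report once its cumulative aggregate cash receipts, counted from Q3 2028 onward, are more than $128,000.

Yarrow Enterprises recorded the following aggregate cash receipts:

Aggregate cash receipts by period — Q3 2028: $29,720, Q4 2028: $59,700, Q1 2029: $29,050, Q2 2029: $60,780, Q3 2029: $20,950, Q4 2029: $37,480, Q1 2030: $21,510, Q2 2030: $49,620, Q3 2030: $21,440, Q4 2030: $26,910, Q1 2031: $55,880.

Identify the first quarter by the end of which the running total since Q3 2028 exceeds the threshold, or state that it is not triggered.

Through Q3 2028: $29,720
Through Q4 2028: $89,420
Through Q1 2029: $118,470
Through Q2 2029: $179,250 ← exceeds threshold

Q2 2029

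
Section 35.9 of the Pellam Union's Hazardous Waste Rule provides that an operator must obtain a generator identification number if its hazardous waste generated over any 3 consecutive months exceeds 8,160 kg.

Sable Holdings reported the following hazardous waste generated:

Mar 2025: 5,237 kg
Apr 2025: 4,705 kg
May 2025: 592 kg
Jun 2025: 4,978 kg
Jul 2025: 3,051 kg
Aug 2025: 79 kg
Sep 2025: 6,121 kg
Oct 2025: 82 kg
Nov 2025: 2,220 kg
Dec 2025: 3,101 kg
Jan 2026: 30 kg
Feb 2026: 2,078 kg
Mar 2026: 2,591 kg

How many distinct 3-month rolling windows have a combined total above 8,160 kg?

5

Mar 2025–May 2025: 5,237 kg + 4,705 kg + 592 kg = 10,534 kg (over)
Apr 2025–Jun 2025: 4,705 kg + 592 kg + 4,978 kg = 10,275 kg (over)
May 2025–Jul 2025: 592 kg + 4,978 kg + 3,051 kg = 8,621 kg (over)
Jun 2025–Aug 2025: 4,978 kg + 3,051 kg + 79 kg = 8,108 kg (under)
Jul 2025–Sep 2025: 3,051 kg + 79 kg + 6,121 kg = 9,251 kg (over)
Aug 2025–Oct 2025: 79 kg + 6,121 kg + 82 kg = 6,282 kg (under)
Sep 2025–Nov 2025: 6,121 kg + 82 kg + 2,220 kg = 8,423 kg (over)
Oct 2025–Dec 2025: 82 kg + 2,220 kg + 3,101 kg = 5,403 kg (under)
Nov 2025–Jan 2026: 2,220 kg + 3,101 kg + 30 kg = 5,351 kg (under)
Dec 2025–Feb 2026: 3,101 kg + 30 kg + 2,078 kg = 5,209 kg (under)
Jan 2026–Mar 2026: 30 kg + 2,078 kg + 2,591 kg = 4,699 kg (under)
5 windows exceed the threshold.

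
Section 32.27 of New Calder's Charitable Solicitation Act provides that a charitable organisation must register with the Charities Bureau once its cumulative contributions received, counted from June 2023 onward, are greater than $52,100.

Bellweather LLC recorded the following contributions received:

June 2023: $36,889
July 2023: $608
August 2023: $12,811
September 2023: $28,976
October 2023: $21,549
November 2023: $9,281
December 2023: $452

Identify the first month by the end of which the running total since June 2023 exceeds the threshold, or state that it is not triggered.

September 2023

Through June 2023: $36,889
Through July 2023: $37,497
Through August 2023: $50,308
Through September 2023: $79,284 ← exceeds threshold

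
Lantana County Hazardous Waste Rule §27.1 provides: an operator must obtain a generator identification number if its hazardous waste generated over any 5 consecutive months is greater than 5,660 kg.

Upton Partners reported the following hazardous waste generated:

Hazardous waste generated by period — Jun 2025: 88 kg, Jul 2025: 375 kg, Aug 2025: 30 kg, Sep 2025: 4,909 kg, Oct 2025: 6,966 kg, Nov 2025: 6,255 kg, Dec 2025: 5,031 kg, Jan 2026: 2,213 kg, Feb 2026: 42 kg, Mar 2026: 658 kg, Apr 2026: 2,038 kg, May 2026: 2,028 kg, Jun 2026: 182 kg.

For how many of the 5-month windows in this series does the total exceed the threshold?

8

Jun 2025–Oct 2025: 88 kg + 375 kg + 30 kg + 4,909 kg + 6,966 kg = 12,368 kg (over)
Jul 2025–Nov 2025: 375 kg + 30 kg + 4,909 kg + 6,966 kg + 6,255 kg = 18,535 kg (over)
Aug 2025–Dec 2025: 30 kg + 4,909 kg + 6,966 kg + 6,255 kg + 5,031 kg = 23,191 kg (over)
Sep 2025–Jan 2026: 4,909 kg + 6,966 kg + 6,255 kg + 5,031 kg + 2,213 kg = 25,374 kg (over)
Oct 2025–Feb 2026: 6,966 kg + 6,255 kg + 5,031 kg + 2,213 kg + 42 kg = 20,507 kg (over)
Nov 2025–Mar 2026: 6,255 kg + 5,031 kg + 2,213 kg + 42 kg + 658 kg = 14,199 kg (over)
Dec 2025–Apr 2026: 5,031 kg + 2,213 kg + 42 kg + 658 kg + 2,038 kg = 9,982 kg (over)
Jan 2026–May 2026: 2,213 kg + 42 kg + 658 kg + 2,038 kg + 2,028 kg = 6,979 kg (over)
Feb 2026–Jun 2026: 42 kg + 658 kg + 2,038 kg + 2,028 kg + 182 kg = 4,948 kg (under)
8 windows exceed the threshold.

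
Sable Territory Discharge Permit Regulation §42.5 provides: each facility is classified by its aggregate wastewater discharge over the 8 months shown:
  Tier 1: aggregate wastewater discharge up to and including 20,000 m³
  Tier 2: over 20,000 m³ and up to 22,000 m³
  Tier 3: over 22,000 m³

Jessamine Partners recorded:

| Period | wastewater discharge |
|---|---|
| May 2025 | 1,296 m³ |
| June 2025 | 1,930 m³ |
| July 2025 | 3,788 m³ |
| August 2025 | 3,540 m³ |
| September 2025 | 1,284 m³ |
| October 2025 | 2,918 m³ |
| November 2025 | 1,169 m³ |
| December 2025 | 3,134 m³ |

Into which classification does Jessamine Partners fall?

Aggregate wastewater discharge: 1,296 m³ + 1,930 m³ + 3,788 m³ + 3,540 m³ + 1,284 m³ + 2,918 m³ + 1,169 m³ + 3,134 m³ = 19,059 m³.
19,059 m³ ≤ 20,000 m³, so Tier 1 applies.

Tier 1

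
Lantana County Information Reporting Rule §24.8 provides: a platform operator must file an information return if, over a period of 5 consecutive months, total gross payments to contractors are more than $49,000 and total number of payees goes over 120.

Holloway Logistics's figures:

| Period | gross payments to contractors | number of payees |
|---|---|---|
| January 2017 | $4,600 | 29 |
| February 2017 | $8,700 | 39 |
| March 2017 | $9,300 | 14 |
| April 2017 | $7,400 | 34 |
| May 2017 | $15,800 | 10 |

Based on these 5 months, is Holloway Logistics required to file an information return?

Total gross payments to contractors: $4,600 + $8,700 + $9,300 + $7,400 + $15,800 = $45,800 (≤ $49,000).
Total number of payees: 29 + 39 + 14 + 34 + 10 = 126 (> 120).
The test is 'and': the rule requires both, and at least one is not exceeded.

No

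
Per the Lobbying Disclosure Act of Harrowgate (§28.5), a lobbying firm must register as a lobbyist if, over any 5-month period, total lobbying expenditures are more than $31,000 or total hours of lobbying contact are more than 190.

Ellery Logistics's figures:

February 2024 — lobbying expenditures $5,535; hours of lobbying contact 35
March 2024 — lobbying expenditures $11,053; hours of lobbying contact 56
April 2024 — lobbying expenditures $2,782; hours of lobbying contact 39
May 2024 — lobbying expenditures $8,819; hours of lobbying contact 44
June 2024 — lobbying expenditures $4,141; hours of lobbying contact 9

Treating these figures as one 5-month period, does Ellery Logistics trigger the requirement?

Total lobbying expenditures: $5,535 + $11,053 + $2,782 + $8,819 + $4,141 = $32,330 (> $31,000).
Total hours of lobbying contact: 35 + 56 + 39 + 44 + 9 = 183 (≤ 190).
The test is 'or': at least one threshold is exceeded.

Yes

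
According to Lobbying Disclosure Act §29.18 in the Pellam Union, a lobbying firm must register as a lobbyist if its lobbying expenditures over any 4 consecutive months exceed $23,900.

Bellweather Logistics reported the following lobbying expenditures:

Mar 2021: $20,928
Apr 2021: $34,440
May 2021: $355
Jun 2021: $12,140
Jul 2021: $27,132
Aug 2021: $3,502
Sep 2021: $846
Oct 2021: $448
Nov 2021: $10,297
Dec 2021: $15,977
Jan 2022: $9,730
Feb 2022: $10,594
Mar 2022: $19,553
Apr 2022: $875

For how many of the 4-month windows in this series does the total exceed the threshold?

10

Mar 2021–Jun 2021: $20,928 + $34,440 + $355 + $12,140 = $67,863 (over)
Apr 2021–Jul 2021: $34,440 + $355 + $12,140 + $27,132 = $74,067 (over)
May 2021–Aug 2021: $355 + $12,140 + $27,132 + $3,502 = $43,129 (over)
Jun 2021–Sep 2021: $12,140 + $27,132 + $3,502 + $846 = $43,620 (over)
Jul 2021–Oct 2021: $27,132 + $3,502 + $846 + $448 = $31,928 (over)
Aug 2021–Nov 2021: $3,502 + $846 + $448 + $10,297 = $15,093 (under)
Sep 2021–Dec 2021: $846 + $448 + $10,297 + $15,977 = $27,568 (over)
Oct 2021–Jan 2022: $448 + $10,297 + $15,977 + $9,730 = $36,452 (over)
Nov 2021–Feb 2022: $10,297 + $15,977 + $9,730 + $10,594 = $46,598 (over)
Dec 2021–Mar 2022: $15,977 + $9,730 + $10,594 + $19,553 = $55,854 (over)
Jan 2022–Apr 2022: $9,730 + $10,594 + $19,553 + $875 = $40,752 (over)
10 windows exceed the threshold.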